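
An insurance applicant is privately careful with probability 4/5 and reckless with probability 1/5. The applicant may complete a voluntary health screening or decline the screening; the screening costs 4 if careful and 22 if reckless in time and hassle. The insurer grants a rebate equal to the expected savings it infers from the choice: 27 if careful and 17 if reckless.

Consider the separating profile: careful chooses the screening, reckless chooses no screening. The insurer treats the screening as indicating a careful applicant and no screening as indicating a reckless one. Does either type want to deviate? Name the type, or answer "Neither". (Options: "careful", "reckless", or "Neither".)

Neither

The screening pays 27; no screening pays 17.
careful: assigned the screening, nets 27 − 4 = 23; deviating to no screening nets 17.
reckless: assigned no screening, nets 17; deviating to the screening nets 27 − 22 = 5.
Both types strictly prefer their assigned action; no profitable deviation.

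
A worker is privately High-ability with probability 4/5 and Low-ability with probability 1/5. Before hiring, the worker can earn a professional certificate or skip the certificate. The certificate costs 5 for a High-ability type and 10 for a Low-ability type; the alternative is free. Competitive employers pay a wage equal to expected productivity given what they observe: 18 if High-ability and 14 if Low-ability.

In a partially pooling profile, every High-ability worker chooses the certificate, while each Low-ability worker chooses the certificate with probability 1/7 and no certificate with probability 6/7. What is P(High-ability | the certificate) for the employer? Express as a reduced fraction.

28/29

P(the certificate) = (4/5)·1 + (1/5)·(1/7) = 29/35.
By Bayes' rule, P(High-ability | the certificate) = (4/5) / (29/35) = 28/29.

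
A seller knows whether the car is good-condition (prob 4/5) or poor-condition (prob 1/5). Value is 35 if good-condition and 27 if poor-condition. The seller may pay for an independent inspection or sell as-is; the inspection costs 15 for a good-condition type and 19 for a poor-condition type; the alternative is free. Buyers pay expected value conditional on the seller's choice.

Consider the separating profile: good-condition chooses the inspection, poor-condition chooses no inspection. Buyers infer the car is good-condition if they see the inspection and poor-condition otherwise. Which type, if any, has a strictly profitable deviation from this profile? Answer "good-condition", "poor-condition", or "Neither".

good-condition

The inspection pays 35; no inspection pays 27.
good-condition: assigned the inspection, nets 35 − 15 = 20; deviating to no inspection nets 27.
poor-condition: assigned no inspection, nets 27; deviating to the inspection nets 35 − 19 = 16.
The good-condition type gains 7 by deviating.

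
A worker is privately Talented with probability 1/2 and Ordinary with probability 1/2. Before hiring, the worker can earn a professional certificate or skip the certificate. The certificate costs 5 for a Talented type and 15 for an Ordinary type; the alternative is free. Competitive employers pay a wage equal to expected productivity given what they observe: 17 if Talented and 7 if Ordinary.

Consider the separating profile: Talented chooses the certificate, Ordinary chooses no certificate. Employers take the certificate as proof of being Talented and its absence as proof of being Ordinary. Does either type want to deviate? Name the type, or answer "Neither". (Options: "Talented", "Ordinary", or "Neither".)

Neither

The certificate pays 17; no certificate pays 7.
Talented: assigned the certificate, nets 17 − 5 = 12; deviating to no certificate nets 7.
Ordinary: assigned no certificate, nets 7; deviating to the certificate nets 17 − 15 = 2.
Both types strictly prefer their assigned action; no profitable deviation.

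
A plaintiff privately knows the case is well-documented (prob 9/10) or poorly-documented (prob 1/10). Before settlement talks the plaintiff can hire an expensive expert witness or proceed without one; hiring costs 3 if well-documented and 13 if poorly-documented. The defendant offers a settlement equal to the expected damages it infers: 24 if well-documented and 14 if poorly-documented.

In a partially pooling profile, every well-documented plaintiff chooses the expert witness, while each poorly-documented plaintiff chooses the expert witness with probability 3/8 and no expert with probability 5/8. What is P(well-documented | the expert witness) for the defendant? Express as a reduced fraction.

P(the expert witness) = (9/10)·1 + (1/10)·(3/8) = 15/16.
By Bayes' rule, P(well-documented | the expert witness) = (9/10) / (15/16) = 24/25.

24/25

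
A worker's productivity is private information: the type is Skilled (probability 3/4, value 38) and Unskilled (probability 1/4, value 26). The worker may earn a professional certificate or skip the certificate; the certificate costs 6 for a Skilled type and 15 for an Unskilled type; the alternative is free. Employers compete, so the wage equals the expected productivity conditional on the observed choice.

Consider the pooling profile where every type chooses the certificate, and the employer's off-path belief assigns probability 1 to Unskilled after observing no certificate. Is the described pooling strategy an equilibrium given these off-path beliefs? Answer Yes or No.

On path, the employer holds the prior and pays 3/4·38 + 1/4·26 = 35. Off path (no certificate), believing Unskilled, it pays 26.
Skilled: the certificate nets 35 − 6 = 29; no certificate nets 26. Skilled stays.
Unskilled: the certificate nets 35 − 15 = 20; no certificate nets 26. Unskilled would deviate.
A type deviates, so pooling fails.

No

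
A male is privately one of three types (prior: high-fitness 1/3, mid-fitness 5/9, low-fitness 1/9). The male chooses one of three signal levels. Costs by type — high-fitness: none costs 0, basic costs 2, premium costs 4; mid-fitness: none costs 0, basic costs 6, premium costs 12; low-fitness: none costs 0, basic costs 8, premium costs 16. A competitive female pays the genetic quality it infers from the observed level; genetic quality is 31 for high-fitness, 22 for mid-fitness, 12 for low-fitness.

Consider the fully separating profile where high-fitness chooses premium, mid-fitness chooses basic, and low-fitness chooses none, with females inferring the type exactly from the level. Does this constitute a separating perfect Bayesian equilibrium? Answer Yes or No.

Separating mating payoffs: premium → 31, basic → 22, none → 12.
high-fitness (assigned premium): none: 12 − 0 = 12; basic: 22 − 2 = 20; premium: 31 − 4 = 27. high-fitness stays.
mid-fitness (assigned basic): none: 12 − 0 = 12; basic: 22 − 6 = 16; premium: 31 − 12 = 19. mid-fitness prefers premium.
low-fitness (assigned none): none: 12 − 0 = 12; basic: 22 − 8 = 14; premium: 31 − 16 = 15. low-fitness prefers premium.
At least one type deviates; the separating profile fails.

No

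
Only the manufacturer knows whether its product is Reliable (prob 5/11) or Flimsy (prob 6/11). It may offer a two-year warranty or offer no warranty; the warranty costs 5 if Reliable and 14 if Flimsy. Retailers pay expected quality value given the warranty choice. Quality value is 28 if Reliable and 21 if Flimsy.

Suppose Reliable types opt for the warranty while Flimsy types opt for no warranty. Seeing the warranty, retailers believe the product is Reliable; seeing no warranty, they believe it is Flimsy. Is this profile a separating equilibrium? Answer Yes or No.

Under these beliefs, the warranty earns price 28 and no warranty earns price 21.
Reliable: the warranty nets 28 − 5 = 23; no warranty nets 21. Reliable prefers the warranty.
Flimsy: the warranty nets 28 − 14 = 14; no warranty nets 21. Flimsy prefers no warranty.
Neither type deviates, so the separating profile is an equilibrium.

Yes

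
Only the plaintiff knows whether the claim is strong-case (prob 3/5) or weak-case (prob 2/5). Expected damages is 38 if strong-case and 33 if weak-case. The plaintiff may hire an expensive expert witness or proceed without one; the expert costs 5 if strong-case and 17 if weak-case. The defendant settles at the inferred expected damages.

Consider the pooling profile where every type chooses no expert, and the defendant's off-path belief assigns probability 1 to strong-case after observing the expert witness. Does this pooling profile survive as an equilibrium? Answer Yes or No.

On path, the defendant holds the prior and pays 3/5·38 + 2/5·33 = 36. Off path (the expert witness), believing strong-case, it pays 38.
strong-case: no expert nets 36; the expert witness nets 38 − 5 = 33. strong-case stays.
weak-case: no expert nets 36; the expert witness nets 38 − 17 = 21. weak-case stays.
No type deviates, so pooling is sustained.

Yes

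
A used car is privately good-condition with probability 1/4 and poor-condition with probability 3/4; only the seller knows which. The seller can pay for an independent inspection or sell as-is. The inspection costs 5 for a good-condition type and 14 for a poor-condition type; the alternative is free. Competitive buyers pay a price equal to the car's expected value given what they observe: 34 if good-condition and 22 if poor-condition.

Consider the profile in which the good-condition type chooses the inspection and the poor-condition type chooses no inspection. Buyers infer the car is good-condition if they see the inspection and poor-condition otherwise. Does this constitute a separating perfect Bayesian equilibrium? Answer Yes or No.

Yes

Under these beliefs, the inspection earns price 34 and no inspection earns price 22.
good-condition: the inspection nets 34 − 5 = 29; no inspection nets 22. good-condition prefers the inspection.
poor-condition: the inspection nets 34 − 14 = 20; no inspection nets 22. poor-condition prefers no inspection.
Neither type deviates, so the separating profile is an equilibrium.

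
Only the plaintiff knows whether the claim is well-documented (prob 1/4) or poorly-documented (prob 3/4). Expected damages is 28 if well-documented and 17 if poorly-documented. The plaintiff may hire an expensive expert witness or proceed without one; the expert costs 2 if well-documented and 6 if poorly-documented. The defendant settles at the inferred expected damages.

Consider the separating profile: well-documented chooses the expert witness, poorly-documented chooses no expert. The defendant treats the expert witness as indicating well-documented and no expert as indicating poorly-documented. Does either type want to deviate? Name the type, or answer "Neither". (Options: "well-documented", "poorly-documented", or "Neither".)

poorly-documented

The expert witness pays 28; no expert pays 17.
well-documented: assigned the expert witness, nets 28 − 2 = 26; deviating to no expert nets 17.
poorly-documented: assigned no expert, nets 17; deviating to the expert witness nets 28 − 6 = 22.
The poorly-documented type gains 5 by deviating.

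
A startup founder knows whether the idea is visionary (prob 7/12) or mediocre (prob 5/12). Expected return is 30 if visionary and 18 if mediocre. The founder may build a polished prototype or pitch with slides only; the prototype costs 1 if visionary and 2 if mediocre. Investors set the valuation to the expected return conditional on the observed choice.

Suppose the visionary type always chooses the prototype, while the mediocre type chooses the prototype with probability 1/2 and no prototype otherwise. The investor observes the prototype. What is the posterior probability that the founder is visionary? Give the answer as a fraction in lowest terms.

14/19

P(the prototype) = (7/12)·1 + (5/12)·(1/2) = 19/24.
By Bayes' rule, P(visionary | the prototype) = (7/12) / (19/24) = 14/19.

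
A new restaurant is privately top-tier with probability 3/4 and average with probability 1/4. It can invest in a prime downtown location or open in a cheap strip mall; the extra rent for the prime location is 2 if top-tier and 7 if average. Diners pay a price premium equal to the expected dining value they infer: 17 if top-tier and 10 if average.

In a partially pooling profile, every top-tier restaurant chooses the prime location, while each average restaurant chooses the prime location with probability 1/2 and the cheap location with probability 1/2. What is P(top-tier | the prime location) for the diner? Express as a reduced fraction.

P(the prime location) = (3/4)·1 + (1/4)·(1/2) = 7/8.
By Bayes' rule, P(top-tier | the prime location) = (3/4) / (7/8) = 6/7.

6/7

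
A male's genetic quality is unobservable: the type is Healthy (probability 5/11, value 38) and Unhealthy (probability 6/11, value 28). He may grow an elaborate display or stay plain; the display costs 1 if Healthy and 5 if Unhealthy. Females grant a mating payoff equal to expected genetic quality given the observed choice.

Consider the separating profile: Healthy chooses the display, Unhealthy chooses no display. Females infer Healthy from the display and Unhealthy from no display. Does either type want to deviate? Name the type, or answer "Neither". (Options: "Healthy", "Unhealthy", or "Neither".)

The display pays 38; no display pays 28.
Healthy: assigned the display, nets 38 − 1 = 37; deviating to no display nets 28.
Unhealthy: assigned no display, nets 28; deviating to the display nets 38 − 5 = 33.
The Unhealthy type gains 5 by deviating.

Unhealthy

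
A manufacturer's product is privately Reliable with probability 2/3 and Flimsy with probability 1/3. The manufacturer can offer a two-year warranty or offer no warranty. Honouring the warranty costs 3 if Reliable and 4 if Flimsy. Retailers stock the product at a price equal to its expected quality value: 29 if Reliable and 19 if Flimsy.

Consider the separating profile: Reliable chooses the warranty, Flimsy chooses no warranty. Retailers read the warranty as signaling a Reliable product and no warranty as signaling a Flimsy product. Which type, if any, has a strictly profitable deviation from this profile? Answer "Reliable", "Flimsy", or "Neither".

The warranty pays 29; no warranty pays 19.
Reliable: assigned the warranty, nets 29 − 3 = 26; deviating to no warranty nets 19.
Flimsy: assigned no warranty, nets 19; deviating to the warranty nets 29 − 4 = 25.
The Flimsy type gains 6 by deviating.

Flimsy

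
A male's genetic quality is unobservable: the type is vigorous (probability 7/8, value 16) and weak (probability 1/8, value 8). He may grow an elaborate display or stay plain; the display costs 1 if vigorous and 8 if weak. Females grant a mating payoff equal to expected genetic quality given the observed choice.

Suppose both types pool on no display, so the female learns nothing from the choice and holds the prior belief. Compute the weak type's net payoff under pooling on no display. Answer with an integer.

15

Pooled mating payoff = 7/8·16 + 1/8·8 = 15.
weak pays no cost for no display, so net payoff = 15.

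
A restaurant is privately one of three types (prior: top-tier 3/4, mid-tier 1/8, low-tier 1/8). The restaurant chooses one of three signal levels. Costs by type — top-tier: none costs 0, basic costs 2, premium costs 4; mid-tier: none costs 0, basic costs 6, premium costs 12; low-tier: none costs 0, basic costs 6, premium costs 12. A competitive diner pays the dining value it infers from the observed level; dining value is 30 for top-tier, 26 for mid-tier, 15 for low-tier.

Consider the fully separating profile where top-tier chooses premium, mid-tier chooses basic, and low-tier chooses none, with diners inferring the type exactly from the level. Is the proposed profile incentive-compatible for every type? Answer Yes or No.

Separating price premiums: premium → 30, basic → 26, none → 15.
top-tier (assigned premium): none: 15 − 0 = 15; basic: 26 − 2 = 24; premium: 30 − 4 = 26. top-tier stays.
mid-tier (assigned basic): none: 15 − 0 = 15; basic: 26 − 6 = 20; premium: 30 − 12 = 18. mid-tier stays.
low-tier (assigned none): none: 15 − 0 = 15; basic: 26 − 6 = 20; premium: 30 − 12 = 18. low-tier prefers basic.
At least one type deviates; the separating profile fails.

No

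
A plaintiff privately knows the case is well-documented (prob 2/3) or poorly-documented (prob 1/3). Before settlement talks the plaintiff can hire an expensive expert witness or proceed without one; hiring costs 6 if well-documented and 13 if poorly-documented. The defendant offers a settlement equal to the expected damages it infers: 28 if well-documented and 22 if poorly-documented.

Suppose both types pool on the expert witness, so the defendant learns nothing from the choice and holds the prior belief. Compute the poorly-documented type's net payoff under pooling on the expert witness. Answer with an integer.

Pooled settlement = 2/3·28 + 1/3·22 = 26.
poorly-documented pays cost 13 for the expert witness, so net payoff = 26 − 13 = 13.

13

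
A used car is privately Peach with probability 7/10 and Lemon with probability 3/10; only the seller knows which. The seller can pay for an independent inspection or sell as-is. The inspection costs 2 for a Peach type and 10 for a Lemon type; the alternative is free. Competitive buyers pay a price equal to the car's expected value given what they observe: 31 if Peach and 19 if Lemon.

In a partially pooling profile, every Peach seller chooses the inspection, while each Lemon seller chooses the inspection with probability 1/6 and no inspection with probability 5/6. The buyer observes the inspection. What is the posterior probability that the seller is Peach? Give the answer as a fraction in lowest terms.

14/15

P(the inspection) = (7/10)·1 + (3/10)·(1/6) = 3/4.
By Bayes' rule, P(Peach | the inspection) = (7/10) / (3/4) = 14/15.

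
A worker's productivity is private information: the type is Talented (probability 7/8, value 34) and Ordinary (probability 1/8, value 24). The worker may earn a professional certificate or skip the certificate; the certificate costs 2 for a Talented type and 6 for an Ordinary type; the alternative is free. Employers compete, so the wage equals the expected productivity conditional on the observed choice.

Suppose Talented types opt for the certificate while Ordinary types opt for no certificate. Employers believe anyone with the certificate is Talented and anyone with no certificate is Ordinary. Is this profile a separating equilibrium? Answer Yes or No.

No

Under these beliefs, the certificate earns wage 34 and no certificate earns wage 24.
Talented: the certificate nets 34 − 2 = 32; no certificate nets 24. Talented prefers the certificate.
Ordinary: the certificate nets 34 − 6 = 28; no certificate nets 24. Ordinary would deviate to the certificate.
Ordinary has a profitable deviation, so the profile is not an equilibrium.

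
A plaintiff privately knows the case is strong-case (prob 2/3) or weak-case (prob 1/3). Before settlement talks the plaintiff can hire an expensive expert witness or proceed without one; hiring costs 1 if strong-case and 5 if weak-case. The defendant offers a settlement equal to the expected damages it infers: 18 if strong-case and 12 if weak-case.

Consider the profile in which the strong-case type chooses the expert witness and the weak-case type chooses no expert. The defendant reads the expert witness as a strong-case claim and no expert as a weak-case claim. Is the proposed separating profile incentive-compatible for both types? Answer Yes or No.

Under these beliefs, the expert witness earns settlement 18 and no expert earns settlement 12.
strong-case: the expert witness nets 18 − 1 = 17; no expert nets 12. strong-case prefers the expert witness.
weak-case: the expert witness nets 18 − 5 = 13; no expert nets 12. weak-case would deviate to the expert witness.
weak-case has a profitable deviation, so the profile is not an equilibrium.

No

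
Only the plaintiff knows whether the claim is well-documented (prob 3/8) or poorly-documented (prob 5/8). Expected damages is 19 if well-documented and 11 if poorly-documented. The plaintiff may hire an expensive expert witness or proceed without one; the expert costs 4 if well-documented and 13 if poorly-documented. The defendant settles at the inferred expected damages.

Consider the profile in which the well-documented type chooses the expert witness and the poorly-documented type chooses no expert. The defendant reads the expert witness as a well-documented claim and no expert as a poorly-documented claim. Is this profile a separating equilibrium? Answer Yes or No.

Yes

Under these beliefs, the expert witness earns settlement 19 and no expert earns settlement 11.
well-documented: the expert witness nets 19 − 4 = 15; no expert nets 11. well-documented prefers the expert witness.
poorly-documented: the expert witness nets 19 − 13 = 6; no expert nets 11. poorly-documented prefers no expert.
Neither type deviates, so the separating profile is an equilibrium.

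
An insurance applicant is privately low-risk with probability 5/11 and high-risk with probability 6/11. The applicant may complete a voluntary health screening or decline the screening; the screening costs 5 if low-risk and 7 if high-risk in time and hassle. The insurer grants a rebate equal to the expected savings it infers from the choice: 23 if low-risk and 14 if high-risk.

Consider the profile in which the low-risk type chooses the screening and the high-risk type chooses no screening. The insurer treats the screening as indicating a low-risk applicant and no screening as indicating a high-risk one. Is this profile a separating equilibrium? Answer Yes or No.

Under these beliefs, the screening earns rebate 23 and no screening earns rebate 14.
low-risk: the screening nets 23 − 5 = 18; no screening nets 14. low-risk prefers the screening.
high-risk: the screening nets 23 − 7 = 16; no screening nets 14. high-risk would deviate to the screening.
high-risk has a profitable deviation, so the profile is not an equilibrium.

No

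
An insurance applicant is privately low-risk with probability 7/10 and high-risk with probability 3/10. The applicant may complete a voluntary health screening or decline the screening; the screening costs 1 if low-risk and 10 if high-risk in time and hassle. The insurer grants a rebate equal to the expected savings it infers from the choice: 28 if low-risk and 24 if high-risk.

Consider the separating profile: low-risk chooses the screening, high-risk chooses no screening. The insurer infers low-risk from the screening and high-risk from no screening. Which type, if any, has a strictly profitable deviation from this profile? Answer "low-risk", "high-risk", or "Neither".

The screening pays 28; no screening pays 24.
low-risk: assigned the screening, nets 28 − 1 = 27; deviating to no screening nets 24.
high-risk: assigned no screening, nets 24; deviating to the screening nets 28 − 10 = 18.
Both types strictly prefer their assigned action; no profitable deviation.

Neither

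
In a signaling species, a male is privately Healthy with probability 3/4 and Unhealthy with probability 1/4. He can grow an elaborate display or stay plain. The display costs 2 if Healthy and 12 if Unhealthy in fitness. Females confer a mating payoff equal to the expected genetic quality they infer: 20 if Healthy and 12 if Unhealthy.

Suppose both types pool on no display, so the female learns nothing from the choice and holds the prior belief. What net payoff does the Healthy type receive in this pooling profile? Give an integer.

18

Pooled mating payoff = 3/4·20 + 1/4·12 = 18.
Healthy pays no cost for no display, so net payoff = 18.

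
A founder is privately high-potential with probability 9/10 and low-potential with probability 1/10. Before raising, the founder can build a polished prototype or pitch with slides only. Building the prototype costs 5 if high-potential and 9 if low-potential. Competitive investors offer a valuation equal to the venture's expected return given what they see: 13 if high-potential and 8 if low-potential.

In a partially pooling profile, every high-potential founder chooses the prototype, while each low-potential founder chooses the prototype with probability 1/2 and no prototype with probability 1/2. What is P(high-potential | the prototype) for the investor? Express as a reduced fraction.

P(the prototype) = (9/10)·1 + (1/10)·(1/2) = 19/20.
By Bayes' rule, P(high-potential | the prototype) = (9/10) / (19/20) = 18/19.

18/19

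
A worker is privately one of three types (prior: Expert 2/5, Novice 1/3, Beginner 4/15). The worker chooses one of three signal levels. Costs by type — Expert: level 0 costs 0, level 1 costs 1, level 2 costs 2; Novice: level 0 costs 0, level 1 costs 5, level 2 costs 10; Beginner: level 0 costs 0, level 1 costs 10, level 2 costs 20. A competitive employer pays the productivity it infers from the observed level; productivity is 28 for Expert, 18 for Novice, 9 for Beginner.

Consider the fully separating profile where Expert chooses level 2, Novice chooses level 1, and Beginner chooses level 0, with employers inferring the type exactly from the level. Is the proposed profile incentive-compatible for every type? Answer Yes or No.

Separating wages: level 2 → 28, level 1 → 18, level 0 → 9.
Expert (assigned level 2): level 0: 9 − 0 = 9; level 1: 18 − 1 = 17; level 2: 28 − 2 = 26. Expert stays.
Novice (assigned level 1): level 0: 9 − 0 = 9; level 1: 18 − 5 = 13; level 2: 28 − 10 = 18. Novice prefers level 2.
Beginner (assigned level 0): level 0: 9 − 0 = 9; level 1: 18 − 10 = 8; level 2: 28 − 20 = 8. Beginner stays.
At least one type deviates; the separating profile fails.

No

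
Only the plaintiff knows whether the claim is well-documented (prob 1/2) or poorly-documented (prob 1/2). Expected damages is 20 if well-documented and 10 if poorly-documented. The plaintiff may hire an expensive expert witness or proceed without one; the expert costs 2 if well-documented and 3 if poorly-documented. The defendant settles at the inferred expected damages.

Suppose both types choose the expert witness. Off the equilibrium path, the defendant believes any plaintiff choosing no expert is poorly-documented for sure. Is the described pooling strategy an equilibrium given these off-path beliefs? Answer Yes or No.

Yes

On path, the defendant holds the prior and pays 1/2·20 + 1/2·10 = 15. Off path (no expert), believing poorly-documented, it pays 10.
well-documented: the expert witness nets 15 − 2 = 13; no expert nets 10. well-documented stays.
poorly-documented: the expert witness nets 15 − 3 = 12; no expert nets 10. poorly-documented stays.
No type deviates, so pooling is sustained.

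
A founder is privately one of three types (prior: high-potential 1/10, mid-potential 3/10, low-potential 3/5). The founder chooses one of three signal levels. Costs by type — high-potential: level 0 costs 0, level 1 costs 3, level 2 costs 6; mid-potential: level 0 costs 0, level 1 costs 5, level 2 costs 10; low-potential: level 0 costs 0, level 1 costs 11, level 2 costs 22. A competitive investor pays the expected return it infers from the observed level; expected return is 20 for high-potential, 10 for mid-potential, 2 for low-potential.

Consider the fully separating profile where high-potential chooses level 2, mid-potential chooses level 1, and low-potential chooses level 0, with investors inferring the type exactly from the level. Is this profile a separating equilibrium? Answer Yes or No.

Separating valuations: level 2 → 20, level 1 → 10, level 0 → 2.
high-potential (assigned level 2): level 0: 2 − 0 = 2; level 1: 10 − 3 = 7; level 2: 20 − 6 = 14. high-potential stays.
mid-potential (assigned level 1): level 0: 2 − 0 = 2; level 1: 10 − 5 = 5; level 2: 20 − 10 = 10. mid-potential prefers level 2.
low-potential (assigned level 0): level 0: 2 − 0 = 2; level 1: 10 − 11 = -1; level 2: 20 − 22 = -2. low-potential stays.
At least one type deviates; the separating profile fails.

No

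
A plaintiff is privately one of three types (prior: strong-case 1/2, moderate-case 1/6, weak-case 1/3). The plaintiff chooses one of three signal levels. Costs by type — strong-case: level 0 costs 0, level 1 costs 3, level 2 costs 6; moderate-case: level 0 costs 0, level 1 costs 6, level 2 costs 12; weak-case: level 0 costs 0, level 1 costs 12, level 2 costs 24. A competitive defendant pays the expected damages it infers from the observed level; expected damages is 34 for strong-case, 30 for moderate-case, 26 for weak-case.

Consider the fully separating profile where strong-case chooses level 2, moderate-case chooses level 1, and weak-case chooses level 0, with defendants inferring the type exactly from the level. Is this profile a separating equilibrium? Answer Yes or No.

Separating settlements: level 2 → 34, level 1 → 30, level 0 → 26.
strong-case (assigned level 2): level 0: 26 − 0 = 26; level 1: 30 − 3 = 27; level 2: 34 − 6 = 28. strong-case stays.
moderate-case (assigned level 1): level 0: 26 − 0 = 26; level 1: 30 − 6 = 24; level 2: 34 − 12 = 22. moderate-case prefers level 0.
weak-case (assigned level 0): level 0: 26 − 0 = 26; level 1: 30 − 12 = 18; level 2: 34 − 24 = 10. weak-case stays.
At least one type deviates; the separating profile fails.

No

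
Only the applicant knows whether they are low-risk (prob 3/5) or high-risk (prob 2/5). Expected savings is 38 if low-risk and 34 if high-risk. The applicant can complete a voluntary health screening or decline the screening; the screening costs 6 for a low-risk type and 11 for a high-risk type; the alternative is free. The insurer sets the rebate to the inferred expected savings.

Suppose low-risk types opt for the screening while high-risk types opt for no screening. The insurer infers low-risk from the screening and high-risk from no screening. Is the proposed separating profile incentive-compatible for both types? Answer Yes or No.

Under these beliefs, the screening earns rebate 38 and no screening earns rebate 34.
low-risk: the screening nets 38 − 6 = 32; no screening nets 34. low-risk would deviate to no screening.
high-risk: the screening nets 38 − 11 = 27; no screening nets 34. high-risk prefers no screening.
low-risk has a profitable deviation, so the profile is not an equilibrium.

No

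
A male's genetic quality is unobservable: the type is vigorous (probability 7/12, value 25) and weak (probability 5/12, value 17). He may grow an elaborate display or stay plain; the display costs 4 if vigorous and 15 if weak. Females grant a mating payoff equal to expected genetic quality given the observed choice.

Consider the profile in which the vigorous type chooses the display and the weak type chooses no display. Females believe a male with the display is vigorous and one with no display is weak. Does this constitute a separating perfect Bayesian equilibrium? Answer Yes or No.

Under these beliefs, the display earns mating payoff 25 and no display earns mating payoff 17.
vigorous: the display nets 25 − 4 = 21; no display nets 17. vigorous prefers the display.
weak: the display nets 25 − 15 = 10; no display nets 17. weak prefers no display.
Neither type deviates, so the separating profile is an equilibrium.

Yes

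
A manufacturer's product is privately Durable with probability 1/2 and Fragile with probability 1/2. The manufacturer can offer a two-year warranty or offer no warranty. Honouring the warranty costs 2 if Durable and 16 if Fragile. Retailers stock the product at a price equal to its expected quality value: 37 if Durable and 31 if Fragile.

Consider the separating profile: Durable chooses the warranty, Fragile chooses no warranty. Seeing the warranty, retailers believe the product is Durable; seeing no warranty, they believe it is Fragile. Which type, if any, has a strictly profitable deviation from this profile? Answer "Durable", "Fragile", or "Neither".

The warranty pays 37; no warranty pays 31.
Durable: assigned the warranty, nets 37 − 2 = 35; deviating to no warranty nets 31.
Fragile: assigned no warranty, nets 31; deviating to the warranty nets 37 − 16 = 21.
Both types strictly prefer their assigned action; no profitable deviation.

Neither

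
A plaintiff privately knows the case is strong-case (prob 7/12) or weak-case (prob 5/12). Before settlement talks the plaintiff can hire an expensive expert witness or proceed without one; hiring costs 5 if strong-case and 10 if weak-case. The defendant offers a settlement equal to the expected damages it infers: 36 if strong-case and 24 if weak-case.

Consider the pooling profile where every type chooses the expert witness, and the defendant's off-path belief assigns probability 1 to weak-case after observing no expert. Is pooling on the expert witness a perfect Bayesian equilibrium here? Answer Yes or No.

No

On path, the defendant holds the prior and pays 7/12·36 + 5/12·24 = 31. Off path (no expert), believing weak-case, it pays 24.
strong-case: the expert witness nets 31 − 5 = 26; no expert nets 24. strong-case stays.
weak-case: the expert witness nets 31 − 10 = 21; no expert nets 24. weak-case would deviate.
A type deviates, so pooling fails.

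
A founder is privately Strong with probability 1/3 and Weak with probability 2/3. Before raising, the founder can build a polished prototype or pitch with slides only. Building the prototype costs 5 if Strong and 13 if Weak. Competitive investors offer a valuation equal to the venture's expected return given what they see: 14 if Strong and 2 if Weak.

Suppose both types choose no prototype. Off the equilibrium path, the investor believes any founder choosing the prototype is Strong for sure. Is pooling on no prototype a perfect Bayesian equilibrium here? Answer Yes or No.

No

On path, the investor holds the prior and pays 1/3·14 + 2/3·2 = 6. Off path (the prototype), believing Strong, it pays 14.
Strong: no prototype nets 6; the prototype nets 14 − 5 = 9. Strong would deviate.
Weak: no prototype nets 6; the prototype nets 14 − 13 = 1. Weak stays.
A type deviates, so pooling fails.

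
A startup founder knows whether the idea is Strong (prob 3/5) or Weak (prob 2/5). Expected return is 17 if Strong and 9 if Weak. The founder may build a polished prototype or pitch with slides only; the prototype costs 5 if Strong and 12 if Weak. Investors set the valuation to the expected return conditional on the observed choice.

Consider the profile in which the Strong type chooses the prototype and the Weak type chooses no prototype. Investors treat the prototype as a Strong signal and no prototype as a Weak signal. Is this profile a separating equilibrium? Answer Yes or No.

Under these beliefs, the prototype earns valuation 17 and no prototype earns valuation 9.
Strong: the prototype nets 17 − 5 = 12; no prototype nets 9. Strong prefers the prototype.
Weak: the prototype nets 17 − 12 = 5; no prototype nets 9. Weak prefers no prototype.
Neither type deviates, so the separating profile is an equilibrium.

Yes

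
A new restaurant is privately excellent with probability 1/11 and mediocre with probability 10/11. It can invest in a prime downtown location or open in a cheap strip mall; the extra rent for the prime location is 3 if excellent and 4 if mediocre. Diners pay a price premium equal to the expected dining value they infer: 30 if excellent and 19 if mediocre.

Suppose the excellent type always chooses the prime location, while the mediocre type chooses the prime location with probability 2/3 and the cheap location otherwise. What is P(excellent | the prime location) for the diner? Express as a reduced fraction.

P(the prime location) = (1/11)·1 + (10/11)·(2/3) = 23/33.
By Bayes' rule, P(excellent | the prime location) = (1/11) / (23/33) = 3/23.

3/23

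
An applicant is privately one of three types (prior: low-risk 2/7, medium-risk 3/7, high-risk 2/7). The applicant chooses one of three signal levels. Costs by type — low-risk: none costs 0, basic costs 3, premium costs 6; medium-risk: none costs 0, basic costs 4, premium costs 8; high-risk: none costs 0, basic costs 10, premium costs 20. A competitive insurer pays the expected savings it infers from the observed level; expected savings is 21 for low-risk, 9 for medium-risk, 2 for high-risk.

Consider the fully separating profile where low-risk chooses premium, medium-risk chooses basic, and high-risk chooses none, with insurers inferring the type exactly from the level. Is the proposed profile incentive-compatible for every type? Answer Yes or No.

No

Separating rebates: premium → 21, basic → 9, none → 2.
low-risk (assigned premium): none: 2 − 0 = 2; basic: 9 − 3 = 6; premium: 21 − 6 = 15. low-risk stays.
medium-risk (assigned basic): none: 2 − 0 = 2; basic: 9 − 4 = 5; premium: 21 − 8 = 13. medium-risk prefers premium.
high-risk (assigned none): none: 2 − 0 = 2; basic: 9 − 10 = -1; premium: 21 − 20 = 1. high-risk stays.
At least one type deviates; the separating profile fails.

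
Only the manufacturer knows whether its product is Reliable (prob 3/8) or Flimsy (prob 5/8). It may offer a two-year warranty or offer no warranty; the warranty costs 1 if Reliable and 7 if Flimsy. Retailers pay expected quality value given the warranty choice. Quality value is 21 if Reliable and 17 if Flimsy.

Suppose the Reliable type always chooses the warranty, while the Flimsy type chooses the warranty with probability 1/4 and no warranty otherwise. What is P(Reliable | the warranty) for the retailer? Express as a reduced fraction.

P(the warranty) = (3/8)·1 + (5/8)·(1/4) = 17/32.
By Bayes' rule, P(Reliable | the warranty) = (3/8) / (17/32) = 12/17.

12/17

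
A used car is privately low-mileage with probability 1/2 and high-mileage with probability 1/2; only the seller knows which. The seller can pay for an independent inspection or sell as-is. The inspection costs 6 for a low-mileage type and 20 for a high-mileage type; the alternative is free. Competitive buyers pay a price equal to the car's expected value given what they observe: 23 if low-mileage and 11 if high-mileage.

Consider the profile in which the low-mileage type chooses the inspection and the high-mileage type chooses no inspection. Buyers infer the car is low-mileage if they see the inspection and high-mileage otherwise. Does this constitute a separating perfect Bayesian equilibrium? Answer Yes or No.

Yes

Under these beliefs, the inspection earns price 23 and no inspection earns price 11.
low-mileage: the inspection nets 23 − 6 = 17; no inspection nets 11. low-mileage prefers the inspection.
high-mileage: the inspection nets 23 − 20 = 3; no inspection nets 11. high-mileage prefers no inspection.
Neither type deviates, so the separating profile is an equilibrium.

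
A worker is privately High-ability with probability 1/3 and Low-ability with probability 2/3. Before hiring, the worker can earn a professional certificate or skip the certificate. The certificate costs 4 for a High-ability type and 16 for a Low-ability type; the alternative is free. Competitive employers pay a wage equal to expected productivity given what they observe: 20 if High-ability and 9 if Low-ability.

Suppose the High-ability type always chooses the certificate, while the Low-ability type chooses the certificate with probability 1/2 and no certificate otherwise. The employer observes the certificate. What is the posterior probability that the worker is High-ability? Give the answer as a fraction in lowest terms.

1/2

P(the certificate) = (1/3)·1 + (2/3)·(1/2) = 2/3.
By Bayes' rule, P(High-ability | the certificate) = (1/3) / (2/3) = 1/2.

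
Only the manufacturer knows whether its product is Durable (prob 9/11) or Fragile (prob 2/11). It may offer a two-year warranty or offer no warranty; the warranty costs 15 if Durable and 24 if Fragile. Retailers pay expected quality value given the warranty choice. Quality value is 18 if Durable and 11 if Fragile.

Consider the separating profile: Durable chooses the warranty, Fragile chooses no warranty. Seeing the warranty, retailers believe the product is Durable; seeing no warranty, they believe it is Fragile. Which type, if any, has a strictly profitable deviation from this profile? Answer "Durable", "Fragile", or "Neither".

Durable

The warranty pays 18; no warranty pays 11.
Durable: assigned the warranty, nets 18 − 15 = 3; deviating to no warranty nets 11.
Fragile: assigned no warranty, nets 11; deviating to the warranty nets 18 − 24 = -6.
The Durable type gains 8 by deviating.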